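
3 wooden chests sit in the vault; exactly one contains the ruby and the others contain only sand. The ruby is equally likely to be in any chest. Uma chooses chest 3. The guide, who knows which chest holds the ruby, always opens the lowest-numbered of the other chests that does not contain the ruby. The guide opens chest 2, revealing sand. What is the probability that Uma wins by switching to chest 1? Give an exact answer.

1

Consider each possible location of the ruby in turn.
If it is in chest 1 (prior 1/3): chest 2 is the lowest-numbered option available, probability 1; weight (1/3)·1 = 1/3.
If it is in chest 2 (prior 1/3): the guide opened chest 2, so this case is ruled out; weight (1/3)·0 = 0.
If it is in chest 3 (prior 1/3): the guide would have opened chest 1 instead, probability 0; weight (1/3)·0 = 0.
The weights sum to 1/3.
So P(the ruby in chest 1 | the guide opened chest 2) = (1/3) / (1/3) = 1.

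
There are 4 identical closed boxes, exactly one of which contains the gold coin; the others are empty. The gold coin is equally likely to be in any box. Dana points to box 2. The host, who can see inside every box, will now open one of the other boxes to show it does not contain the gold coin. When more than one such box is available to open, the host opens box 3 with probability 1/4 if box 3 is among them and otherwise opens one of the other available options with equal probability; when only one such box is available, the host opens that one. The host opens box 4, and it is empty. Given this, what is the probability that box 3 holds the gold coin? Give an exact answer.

4/13

Apply Bayes' rule, conditioning on where the gold coin actually is.
If it is in box 1 (prior 1/4): box 3 is available but not opened, probability 3/4; weight (1/4)·(3/4) = 3/16.
If it is in box 2 (prior 1/4): box 3 is available but not opened; box 4 gets probability (1 − 1/4)/2 = 3/8; weight (1/4)·(3/8) = 3/32.
If it is in box 3 (prior 1/4): box 3 holds the prize so is unavailable; the host chooses uniformly among the 2 others, probability 1/2; weight (1/4)·(1/2) = 1/8.
If it is in box 4 (prior 1/4): the host opened box 4, so this case is ruled out; weight (1/4)·0 = 0.
The weights sum to 13/32.
So P(the gold coin in box 3 | the host opened box 4) = (1/8) / (13/32) = 4/13.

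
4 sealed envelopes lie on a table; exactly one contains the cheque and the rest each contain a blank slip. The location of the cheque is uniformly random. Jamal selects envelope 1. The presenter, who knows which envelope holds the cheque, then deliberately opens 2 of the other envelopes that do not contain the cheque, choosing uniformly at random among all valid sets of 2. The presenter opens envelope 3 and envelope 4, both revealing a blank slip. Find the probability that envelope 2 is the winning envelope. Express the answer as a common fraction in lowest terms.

3/4

Condition on the true location of the cheque.
If it is in envelope 1 (prior 1/4): the presenter has 3 equally likely choices, so probability 1/3; weight (1/4)·(1/3) = 1/12.
If it is in envelope 2 (prior 1/4): the presenter has no choice, probability 1; weight (1/4)·1 = 1/4.
If it is in either of envelopes 3 and 4 (prior 1/4 each): that envelope was opened and seen not to hold the prize — ruled out; weight (1/4)·0 = 0 each.
The weights sum to 1/3.
So P(the cheque in envelope 2 | the presenter opened envelope 3 and envelope 4) = (1/4) / (1/3) = 3/4.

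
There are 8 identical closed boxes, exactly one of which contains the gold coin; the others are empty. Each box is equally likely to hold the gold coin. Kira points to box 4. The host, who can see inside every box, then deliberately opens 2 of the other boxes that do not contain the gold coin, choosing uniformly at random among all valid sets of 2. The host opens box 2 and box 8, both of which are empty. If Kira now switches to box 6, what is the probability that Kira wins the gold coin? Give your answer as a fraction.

Condition on the true location of the gold coin.
If it is in any of boxes 1, 3, 5, 6, and 7 (prior 1/8 each): the host has 15 equally likely choices, so probability 1/15; weight (1/8)·(1/15) = 1/120 each.
If it is in either of boxes 2 and 8 (prior 1/8 each): that box was opened and seen not to hold the prize — ruled out; weight (1/8)·0 = 0 each.
If it is in box 4 (prior 1/8): the host has 21 equally likely choices, so probability 1/21; weight (1/8)·(1/21) = 1/168.
The weights sum to 1/21.
So P(the gold coin in box 6 | the host opened box 2 and box 8) = (1/120) / (1/21) = 7/40.

7/40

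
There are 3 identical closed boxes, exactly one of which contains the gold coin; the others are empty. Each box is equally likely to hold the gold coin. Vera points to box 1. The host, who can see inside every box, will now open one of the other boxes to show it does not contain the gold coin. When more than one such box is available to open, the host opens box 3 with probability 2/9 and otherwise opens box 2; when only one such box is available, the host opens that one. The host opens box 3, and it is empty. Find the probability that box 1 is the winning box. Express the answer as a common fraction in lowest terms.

2/11

Consider each possible location of the gold coin in turn.
If it is in box 1 (prior 1/3): box 3 is available, opened with probability 2/9; weight (1/3)·(2/9) = 2/27.
If it is in box 2 (prior 1/3): only box 3 is available, probability 1; weight (1/3)·1 = 1/3.
If it is in box 3 (prior 1/3): the host opened box 3, so this case is ruled out; weight (1/3)·0 = 0.
The weights sum to 11/27.
So P(the gold coin in box 1 | the host opened box 3) = (2/27) / (11/27) = 2/11.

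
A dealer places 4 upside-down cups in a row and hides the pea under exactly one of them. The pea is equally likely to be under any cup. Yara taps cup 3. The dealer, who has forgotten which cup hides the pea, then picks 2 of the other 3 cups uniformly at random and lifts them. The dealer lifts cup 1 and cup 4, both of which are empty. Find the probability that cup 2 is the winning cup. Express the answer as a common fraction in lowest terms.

Consider each possible location of the pea in turn.
If it is under either of cups 1 and 4 (prior 1/4 each): that cup was opened and seen not to hold the prize — ruled out; weight (1/4)·0 = 0 each.
If it is under either of cups 2 and 3 (prior 1/4 each): the dealer picks exactly this set with probability 1/3 regardless, and none is the prize; weight (1/4)·(1/3) = 1/12 each.
The weights sum to 1/6.
So P(the pea under cup 2 | the dealer opened cup 1 and cup 4) = (1/12) / (1/6) = 1/2.

1/2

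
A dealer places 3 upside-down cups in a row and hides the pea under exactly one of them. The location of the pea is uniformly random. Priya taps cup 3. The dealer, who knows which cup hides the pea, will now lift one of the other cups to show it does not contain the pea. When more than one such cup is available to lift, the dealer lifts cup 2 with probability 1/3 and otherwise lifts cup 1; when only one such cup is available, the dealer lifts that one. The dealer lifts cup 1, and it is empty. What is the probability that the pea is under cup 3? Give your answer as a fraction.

2/5

Apply Bayes' rule, conditioning on where the pea actually is.
If it is under cup 1 (prior 1/3): the dealer opened cup 1, so this case is ruled out; weight (1/3)·0 = 0.
If it is under cup 2 (prior 1/3): only cup 1 is available, probability 1; weight (1/3)·1 = 1/3.
If it is under cup 3 (prior 1/3): cup 2 is available but not opened, probability 2/3; weight (1/3)·(2/3) = 2/9.
The weights sum to 5/9.
So P(the pea under cup 3 | the dealer opened cup 1) = (2/9) / (5/9) = 2/5.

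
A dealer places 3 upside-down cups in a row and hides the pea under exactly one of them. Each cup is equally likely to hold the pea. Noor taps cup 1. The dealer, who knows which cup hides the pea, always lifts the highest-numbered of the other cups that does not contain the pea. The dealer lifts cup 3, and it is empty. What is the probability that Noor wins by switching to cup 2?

Apply Bayes' rule, conditioning on where the pea actually is.
If it is under either of cups 1 and 2 (prior 1/3 each): cup 3 is the highest-numbered option available, probability 1; weight (1/3)·1 = 1/3 each.
If it is under cup 3 (prior 1/3): the dealer opened cup 3, so this case is ruled out; weight (1/3)·0 = 0.
The weights sum to 2/3.
So P(the pea under cup 2 | the dealer opened cup 3) = (1/3) / (2/3) = 1/2.

1/2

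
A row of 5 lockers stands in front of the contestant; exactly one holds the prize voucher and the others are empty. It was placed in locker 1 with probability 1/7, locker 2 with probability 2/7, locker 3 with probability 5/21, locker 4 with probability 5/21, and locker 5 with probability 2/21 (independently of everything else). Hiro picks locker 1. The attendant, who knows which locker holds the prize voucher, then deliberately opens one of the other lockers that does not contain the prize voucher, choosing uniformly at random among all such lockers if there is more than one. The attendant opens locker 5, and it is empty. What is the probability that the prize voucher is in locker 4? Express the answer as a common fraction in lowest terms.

20/73

Consider each possible location of the prize voucher in turn.
If it is in locker 1 (prior 1/7): the attendant has 4 equally likely choices, so probability 1/4; weight (1/7)·(1/4) = 1/28.
If it is in locker 2 (prior 2/7): the attendant has 3 equally likely choices, so probability 1/3; weight (2/7)·(1/3) = 2/21.
If it is in either of lockers 3 and 4 (prior 5/21 each): the attendant has 3 equally likely choices, so probability 1/3; weight (5/21)·(1/3) = 5/63 each.
If it is in locker 5 (prior 2/21): the attendant opened locker 5, so this case is ruled out; weight (2/21)·0 = 0.
The weights sum to 73/252.
So P(the prize voucher in locker 4 | the attendant opened locker 5) = (5/63) / (73/252) = 20/73.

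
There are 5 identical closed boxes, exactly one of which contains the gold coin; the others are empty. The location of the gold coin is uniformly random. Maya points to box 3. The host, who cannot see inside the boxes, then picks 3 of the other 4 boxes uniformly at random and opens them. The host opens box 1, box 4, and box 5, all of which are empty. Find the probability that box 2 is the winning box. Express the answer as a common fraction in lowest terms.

1/2

Condition on the true location of the gold coin.
If it is in any of boxes 1, 4, and 5 (prior 1/5 each): that box was opened and seen not to hold the prize — ruled out; weight (1/5)·0 = 0 each.
If it is in either of boxes 2 and 3 (prior 1/5 each): the host picks exactly this set with probability 1/4 regardless, and none is the prize; weight (1/5)·(1/4) = 1/20 each.
The weights sum to 1/10.
So P(the gold coin in box 2 | the host opened box 1, box 4, and box 5) = (1/20) / (1/10) = 1/2.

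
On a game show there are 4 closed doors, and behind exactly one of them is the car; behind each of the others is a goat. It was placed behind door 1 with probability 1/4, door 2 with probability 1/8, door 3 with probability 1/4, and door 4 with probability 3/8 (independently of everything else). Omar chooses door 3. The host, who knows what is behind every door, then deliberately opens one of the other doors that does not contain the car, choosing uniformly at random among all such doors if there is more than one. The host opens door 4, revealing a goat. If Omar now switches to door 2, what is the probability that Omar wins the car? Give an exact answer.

Apply Bayes' rule, conditioning on where the car actually is.
If it is behind door 1 (prior 1/4): the host has 2 equally likely choices, so probability 1/2; weight (1/4)·(1/2) = 1/8.
If it is behind door 2 (prior 1/8): the host has 2 equally likely choices, so probability 1/2; weight (1/8)·(1/2) = 1/16.
If it is behind door 3 (prior 1/4): the host has 3 equally likely choices, so probability 1/3; weight (1/4)·(1/3) = 1/12.
If it is behind door 4 (prior 3/8): the host opened door 4, so this case is ruled out; weight (3/8)·0 = 0.
The weights sum to 13/48.
So P(the car behind door 2 | the host opened door 4) = (1/16) / (13/48) = 3/13.

3/13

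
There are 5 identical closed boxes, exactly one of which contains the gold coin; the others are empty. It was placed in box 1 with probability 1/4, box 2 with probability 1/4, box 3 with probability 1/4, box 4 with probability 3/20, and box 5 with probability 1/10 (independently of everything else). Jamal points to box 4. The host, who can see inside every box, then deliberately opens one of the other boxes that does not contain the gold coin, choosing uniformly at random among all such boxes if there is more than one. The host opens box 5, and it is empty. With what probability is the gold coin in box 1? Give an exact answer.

Consider each possible location of the gold coin in turn.
If it is in any of boxes 1, 2, and 3 (prior 1/4 each): the host has 3 equally likely choices, so probability 1/3; weight (1/4)·(1/3) = 1/12 each.
If it is in box 4 (prior 3/20): the host has 4 equally likely choices, so probability 1/4; weight (3/20)·(1/4) = 3/80.
If it is in box 5 (prior 1/10): the host opened box 5, so this case is ruled out; weight (1/10)·0 = 0.
The weights sum to 23/80.
So P(the gold coin in box 1 | the host opened box 5) = (1/12) / (23/80) = 20/69.

20/69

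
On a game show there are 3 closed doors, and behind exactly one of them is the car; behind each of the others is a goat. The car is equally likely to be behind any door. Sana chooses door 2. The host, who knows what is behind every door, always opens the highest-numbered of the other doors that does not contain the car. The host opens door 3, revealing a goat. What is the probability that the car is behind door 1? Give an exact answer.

Apply Bayes' rule, conditioning on where the car actually is.
If it is behind either of doors 1 and 2 (prior 1/3 each): door 3 is the highest-numbered option available, probability 1; weight (1/3)·1 = 1/3 each.
If it is behind door 3 (prior 1/3): the host opened door 3, so this case is ruled out; weight (1/3)·0 = 0.
The weights sum to 2/3.
So P(the car behind door 1 | the host opened door 3) = (1/3) / (2/3) = 1/2.

1/2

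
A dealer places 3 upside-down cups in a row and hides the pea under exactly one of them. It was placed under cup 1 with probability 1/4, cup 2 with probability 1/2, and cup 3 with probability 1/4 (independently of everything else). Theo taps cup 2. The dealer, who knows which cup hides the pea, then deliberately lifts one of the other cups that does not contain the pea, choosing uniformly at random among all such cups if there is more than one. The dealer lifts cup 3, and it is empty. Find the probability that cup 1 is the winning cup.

Apply Bayes' rule, conditioning on where the pea actually is.
If it is under cup 1 (prior 1/4): the dealer has no choice, probability 1; weight (1/4)·1 = 1/4.
If it is under cup 2 (prior 1/2): the dealer has 2 equally likely choices, so probability 1/2; weight (1/2)·(1/2) = 1/4.
If it is under cup 3 (prior 1/4): the dealer opened cup 3, so this case is ruled out; weight (1/4)·0 = 0.
The weights sum to 1/2.
So P(the pea under cup 1 | the dealer opened cup 3) = (1/4) / (1/2) = 1/2.

1/2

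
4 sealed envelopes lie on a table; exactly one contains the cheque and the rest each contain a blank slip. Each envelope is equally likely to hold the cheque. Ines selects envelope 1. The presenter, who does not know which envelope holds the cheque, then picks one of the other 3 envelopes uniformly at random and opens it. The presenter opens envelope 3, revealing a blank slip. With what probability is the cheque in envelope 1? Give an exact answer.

Apply Bayes' rule, conditioning on where the cheque actually is.
If it is in any of envelopes 1, 2, and 4 (prior 1/4 each): the presenter picks envelope 3 with probability 1/3 regardless, and it is not the prize; weight (1/4)·(1/3) = 1/12 each.
If it is in envelope 3 (prior 1/4): the presenter opened envelope 3, so this case is ruled out; weight (1/4)·0 = 0.
The weights sum to 1/4.
So P(the cheque in envelope 1 | the presenter opened envelope 3) = (1/12) / (1/4) = 1/3.

1/3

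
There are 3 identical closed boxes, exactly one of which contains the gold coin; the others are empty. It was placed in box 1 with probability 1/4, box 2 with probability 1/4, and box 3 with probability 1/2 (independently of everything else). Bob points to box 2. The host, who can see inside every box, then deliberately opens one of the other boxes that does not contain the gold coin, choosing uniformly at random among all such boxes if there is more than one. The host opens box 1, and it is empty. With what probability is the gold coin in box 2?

Condition on the true location of the gold coin.
If it is in box 1 (prior 1/4): the host opened box 1, so this case is ruled out; weight (1/4)·0 = 0.
If it is in box 2 (prior 1/4): the host has 2 equally likely choices, so probability 1/2; weight (1/4)·(1/2) = 1/8.
If it is in box 3 (prior 1/2): the host has no choice, probability 1; weight (1/2)·1 = 1/2.
The weights sum to 5/8.
So P(the gold coin in box 2 | the host opened box 1) = (1/8) / (5/8) = 1/5.

1/5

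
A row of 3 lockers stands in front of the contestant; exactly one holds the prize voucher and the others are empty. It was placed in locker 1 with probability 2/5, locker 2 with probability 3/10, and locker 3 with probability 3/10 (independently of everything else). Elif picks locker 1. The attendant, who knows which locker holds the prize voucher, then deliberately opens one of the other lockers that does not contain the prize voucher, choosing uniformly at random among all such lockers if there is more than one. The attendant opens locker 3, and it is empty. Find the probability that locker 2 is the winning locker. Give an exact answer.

Condition on the true location of the prize voucher.
If it is in locker 1 (prior 2/5): the attendant has 2 equally likely choices, so probability 1/2; weight (2/5)·(1/2) = 1/5.
If it is in locker 2 (prior 3/10): the attendant has no choice, probability 1; weight (3/10)·1 = 3/10.
If it is in locker 3 (prior 3/10): the attendant opened locker 3, so this case is ruled out; weight (3/10)·0 = 0.
The weights sum to 1/2.
So P(the prize voucher in locker 2 | the attendant opened locker 3) = (3/10) / (1/2) = 3/5.

3/5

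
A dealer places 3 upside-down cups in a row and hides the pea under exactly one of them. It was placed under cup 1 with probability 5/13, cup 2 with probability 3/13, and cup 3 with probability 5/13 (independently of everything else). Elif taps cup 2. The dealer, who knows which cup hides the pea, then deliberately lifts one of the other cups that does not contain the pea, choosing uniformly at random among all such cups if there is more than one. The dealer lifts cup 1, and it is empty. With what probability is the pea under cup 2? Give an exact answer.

Condition on the true location of the pea.
If it is under cup 1 (prior 5/13): the dealer opened cup 1, so this case is ruled out; weight (5/13)·0 = 0.
If it is under cup 2 (prior 3/13): the dealer has 2 equally likely choices, so probability 1/2; weight (3/13)·(1/2) = 3/26.
If it is under cup 3 (prior 5/13): the dealer has no choice, probability 1; weight (5/13)·1 = 5/13.
The weights sum to 1/2.
So P(the pea under cup 2 | the dealer opened cup 1) = (3/26) / (1/2) = 3/13.

3/13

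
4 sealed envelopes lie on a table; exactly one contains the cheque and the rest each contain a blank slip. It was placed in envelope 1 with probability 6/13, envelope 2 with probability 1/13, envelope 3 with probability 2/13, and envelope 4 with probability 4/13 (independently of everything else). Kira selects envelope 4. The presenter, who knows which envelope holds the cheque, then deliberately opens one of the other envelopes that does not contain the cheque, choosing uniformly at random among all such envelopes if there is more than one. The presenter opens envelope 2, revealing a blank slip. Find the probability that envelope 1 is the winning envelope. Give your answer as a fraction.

9/16

Condition on the true location of the cheque.
If it is in envelope 1 (prior 6/13): the presenter has 2 equally likely choices, so probability 1/2; weight (6/13)·(1/2) = 3/13.
If it is in envelope 2 (prior 1/13): the presenter opened envelope 2, so this case is ruled out; weight (1/13)·0 = 0.
If it is in envelope 3 (prior 2/13): the presenter has 2 equally likely choices, so probability 1/2; weight (2/13)·(1/2) = 1/13.
If it is in envelope 4 (prior 4/13): the presenter has 3 equally likely choices, so probability 1/3; weight (4/13)·(1/3) = 4/39.
The weights sum to 16/39.
So P(the cheque in envelope 1 | the presenter opened envelope 2) = (3/13) / (16/39) = 9/16.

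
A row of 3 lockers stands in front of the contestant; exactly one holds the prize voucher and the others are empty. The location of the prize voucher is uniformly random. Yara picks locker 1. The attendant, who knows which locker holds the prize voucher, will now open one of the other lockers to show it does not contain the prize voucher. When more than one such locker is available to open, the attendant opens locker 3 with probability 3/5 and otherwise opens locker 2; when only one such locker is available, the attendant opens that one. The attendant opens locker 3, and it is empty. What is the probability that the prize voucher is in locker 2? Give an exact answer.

5/8

Apply Bayes' rule, conditioning on where the prize voucher actually is.
If it is in locker 1 (prior 1/3): locker 3 is available, opened with probability 3/5; weight (1/3)·(3/5) = 1/5.
If it is in locker 2 (prior 1/3): only locker 3 is available, probability 1; weight (1/3)·1 = 1/3.
If it is in locker 3 (prior 1/3): the attendant opened locker 3, so this case is ruled out; weight (1/3)·0 = 0.
The weights sum to 8/15.
So P(the prize voucher in locker 2 | the attendant opened locker 3) = (1/3) / (8/15) = 5/8.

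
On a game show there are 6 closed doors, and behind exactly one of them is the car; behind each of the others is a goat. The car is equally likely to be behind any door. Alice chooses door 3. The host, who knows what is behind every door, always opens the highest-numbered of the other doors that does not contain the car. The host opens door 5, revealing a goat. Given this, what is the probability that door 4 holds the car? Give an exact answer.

0

Condition on the true location of the car.
If it is behind any of doors 1, 2, 3, and 4 (prior 1/6 each): the host would have opened door 6 instead, probability 0; weight (1/6)·0 = 0 each.
If it is behind door 5 (prior 1/6): the host opened door 5, so this case is ruled out; weight (1/6)·0 = 0.
If it is behind door 6 (prior 1/6): door 5 is the highest-numbered option available, probability 1; weight (1/6)·1 = 1/6.
The weights sum to 1/6.
So P(the car behind door 4 | the host opened door 5) = 0 / (1/6) = 0.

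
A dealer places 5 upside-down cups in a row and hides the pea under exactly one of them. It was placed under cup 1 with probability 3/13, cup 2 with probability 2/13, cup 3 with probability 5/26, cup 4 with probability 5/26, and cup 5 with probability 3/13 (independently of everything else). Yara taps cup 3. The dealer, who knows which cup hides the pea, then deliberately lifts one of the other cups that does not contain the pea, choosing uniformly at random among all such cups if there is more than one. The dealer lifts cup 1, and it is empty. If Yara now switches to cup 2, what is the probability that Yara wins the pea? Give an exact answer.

16/75

Consider each possible location of the pea in turn.
If it is under cup 1 (prior 3/13): the dealer opened cup 1, so this case is ruled out; weight (3/13)·0 = 0.
If it is under cup 2 (prior 2/13): the dealer has 3 equally likely choices, so probability 1/3; weight (2/13)·(1/3) = 2/39.
If it is under cup 3 (prior 5/26): the dealer has 4 equally likely choices, so probability 1/4; weight (5/26)·(1/4) = 5/104.
If it is under cup 4 (prior 5/26): the dealer has 3 equally likely choices, so probability 1/3; weight (5/26)·(1/3) = 5/78.
If it is under cup 5 (prior 3/13): the dealer has 3 equally likely choices, so probability 1/3; weight (3/13)·(1/3) = 1/13.
The weights sum to 25/104.
So P(the pea under cup 2 | the dealer opened cup 1) = (2/39) / (25/104) = 16/75.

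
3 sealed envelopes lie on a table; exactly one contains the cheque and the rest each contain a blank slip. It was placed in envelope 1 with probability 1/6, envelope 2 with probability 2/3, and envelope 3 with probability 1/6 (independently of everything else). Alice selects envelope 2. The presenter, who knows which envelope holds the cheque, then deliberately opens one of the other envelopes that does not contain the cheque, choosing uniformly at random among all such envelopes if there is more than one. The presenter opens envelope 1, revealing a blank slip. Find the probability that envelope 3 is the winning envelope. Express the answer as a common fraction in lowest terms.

Condition on the true location of the cheque.
If it is in envelope 1 (prior 1/6): the presenter opened envelope 1, so this case is ruled out; weight (1/6)·0 = 0.
If it is in envelope 2 (prior 2/3): the presenter has 2 equally likely choices, so probability 1/2; weight (2/3)·(1/2) = 1/3.
If it is in envelope 3 (prior 1/6): the presenter has no choice, probability 1; weight (1/6)·1 = 1/6.
The weights sum to 1/2.
So P(the cheque in envelope 3 | the presenter opened envelope 1) = (1/6) / (1/2) = 1/3.

1/3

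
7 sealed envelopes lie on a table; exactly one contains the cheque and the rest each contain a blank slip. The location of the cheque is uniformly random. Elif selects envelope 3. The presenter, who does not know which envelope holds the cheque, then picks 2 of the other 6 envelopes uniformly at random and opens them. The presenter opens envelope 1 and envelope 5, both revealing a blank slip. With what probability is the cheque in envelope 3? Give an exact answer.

Because the presenter chose which envelopes to open without knowing where the cheque is, the choice is independent of the prize location. Learning that none of the 2 opened envelopes holds the cheque simply rules out those 2 locations and leaves the remaining 5 envelopes still equally likely by symmetry.
So P(the cheque in envelope 3) = 1/5.

1/5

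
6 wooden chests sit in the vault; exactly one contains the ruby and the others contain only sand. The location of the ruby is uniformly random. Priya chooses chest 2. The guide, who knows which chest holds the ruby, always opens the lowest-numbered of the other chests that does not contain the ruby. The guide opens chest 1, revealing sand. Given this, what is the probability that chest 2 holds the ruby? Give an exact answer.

1/5

Condition on the true location of the ruby.
If it is in chest 1 (prior 1/6): the guide opened chest 1, so this case is ruled out; weight (1/6)·0 = 0.
If it is in any of chests 2, 3, 4, 5, and 6 (prior 1/6 each): chest 1 is the lowest-numbered option available, probability 1; weight (1/6)·1 = 1/6 each.
The weights sum to 5/6.
So P(the ruby in chest 2 | the guide opened chest 1) = (1/6) / (5/6) = 1/5.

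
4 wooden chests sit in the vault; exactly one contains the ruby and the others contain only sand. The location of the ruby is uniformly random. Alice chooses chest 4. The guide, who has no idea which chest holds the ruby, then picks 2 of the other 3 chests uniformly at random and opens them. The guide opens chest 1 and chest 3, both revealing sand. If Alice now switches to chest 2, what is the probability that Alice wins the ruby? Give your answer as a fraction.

1/2

Because the guide chose which chests to open without knowing where the ruby is, the choice is independent of the prize location. Learning that none of the 2 opened chests holds the ruby simply rules out those 2 locations and leaves the remaining 2 chests still equally likely by symmetry.
So P(the ruby in chest 2) = 1/2.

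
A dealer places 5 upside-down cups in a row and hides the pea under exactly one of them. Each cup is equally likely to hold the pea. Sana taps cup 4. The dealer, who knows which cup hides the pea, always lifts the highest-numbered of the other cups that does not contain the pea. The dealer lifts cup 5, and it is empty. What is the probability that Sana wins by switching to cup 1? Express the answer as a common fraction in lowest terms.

1/4

Consider each possible location of the pea in turn.
If it is under any of cups 1, 2, 3, and 4 (prior 1/5 each): cup 5 is the highest-numbered option available, probability 1; weight (1/5)·1 = 1/5 each.
If it is under cup 5 (prior 1/5): the dealer opened cup 5, so this case is ruled out; weight (1/5)·0 = 0.
The weights sum to 4/5.
So P(the pea under cup 1 | the dealer opened cup 5) = (1/5) / (4/5) = 1/4.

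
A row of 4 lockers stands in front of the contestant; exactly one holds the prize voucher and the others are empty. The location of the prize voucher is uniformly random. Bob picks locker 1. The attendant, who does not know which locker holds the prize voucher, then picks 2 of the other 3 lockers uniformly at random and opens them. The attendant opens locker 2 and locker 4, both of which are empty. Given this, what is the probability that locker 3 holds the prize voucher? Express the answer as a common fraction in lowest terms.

1/2

Apply Bayes' rule, conditioning on where the prize voucher actually is.
If it is in either of lockers 1 and 3 (prior 1/4 each): the attendant picks exactly this set with probability 1/3 regardless, and none is the prize; weight (1/4)·(1/3) = 1/12 each.
If it is in either of lockers 2 and 4 (prior 1/4 each): that locker was opened and seen not to hold the prize — ruled out; weight (1/4)·0 = 0 each.
The weights sum to 1/6.
So P(the prize voucher in locker 3 | the attendant opened locker 2 and locker 4) = (1/12) / (1/6) = 1/2.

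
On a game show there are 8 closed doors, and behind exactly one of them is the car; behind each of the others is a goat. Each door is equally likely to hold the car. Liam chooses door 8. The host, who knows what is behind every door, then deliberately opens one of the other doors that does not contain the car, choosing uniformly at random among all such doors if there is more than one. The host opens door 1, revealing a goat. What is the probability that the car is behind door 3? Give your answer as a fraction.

7/48

Apply Bayes' rule, conditioning on where the car actually is.
If it is behind door 1 (prior 1/8): the host opened door 1, so this case is ruled out; weight (1/8)·0 = 0.
If it is behind any of doors 2, 3, 4, 5, 6, and 7 (prior 1/8 each): the host has 6 equally likely choices, so probability 1/6; weight (1/8)·(1/6) = 1/48 each.
If it is behind door 8 (prior 1/8): the host has 7 equally likely choices, so probability 1/7; weight (1/8)·(1/7) = 1/56.
The weights sum to 1/7.
So P(the car behind door 3 | the host opened door 1) = (1/48) / (1/7) = 7/48.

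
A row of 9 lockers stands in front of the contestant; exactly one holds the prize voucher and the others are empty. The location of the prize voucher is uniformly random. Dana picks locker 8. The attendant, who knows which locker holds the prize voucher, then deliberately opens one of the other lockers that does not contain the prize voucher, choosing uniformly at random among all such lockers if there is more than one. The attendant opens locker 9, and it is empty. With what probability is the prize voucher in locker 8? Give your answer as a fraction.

Condition on the true location of the prize voucher.
If it is in any of lockers 1, 2, 3, 4, 5, 6, and 7 (prior 1/9 each): the attendant has 7 equally likely choices, so probability 1/7; weight (1/9)·(1/7) = 1/63 each.
If it is in locker 8 (prior 1/9): the attendant has 8 equally likely choices, so probability 1/8; weight (1/9)·(1/8) = 1/72.
If it is in locker 9 (prior 1/9): the attendant opened locker 9, so this case is ruled out; weight (1/9)·0 = 0.
The weights sum to 1/8.
So P(the prize voucher in locker 8 | the attendant opened locker 9) = (1/72) / (1/8) = 1/9.

1/9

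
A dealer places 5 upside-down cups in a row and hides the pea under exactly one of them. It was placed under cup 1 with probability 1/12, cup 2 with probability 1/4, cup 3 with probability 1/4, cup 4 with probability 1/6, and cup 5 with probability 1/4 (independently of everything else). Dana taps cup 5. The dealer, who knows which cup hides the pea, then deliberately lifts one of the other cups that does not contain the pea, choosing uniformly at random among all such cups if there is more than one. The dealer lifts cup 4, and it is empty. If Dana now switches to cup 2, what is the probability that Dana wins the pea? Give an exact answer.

Condition on the true location of the pea.
If it is under cup 1 (prior 1/12): the dealer has 3 equally likely choices, so probability 1/3; weight (1/12)·(1/3) = 1/36.
If it is under either of cups 2 and 3 (prior 1/4 each): the dealer has 3 equally likely choices, so probability 1/3; weight (1/4)·(1/3) = 1/12 each.
If it is under cup 4 (prior 1/6): the dealer opened cup 4, so this case is ruled out; weight (1/6)·0 = 0.
If it is under cup 5 (prior 1/4): the dealer has 4 equally likely choices, so probability 1/4; weight (1/4)·(1/4) = 1/16.
The weights sum to 37/144.
So P(the pea under cup 2 | the dealer opened cup 4) = (1/12) / (37/144) = 12/37.

12/37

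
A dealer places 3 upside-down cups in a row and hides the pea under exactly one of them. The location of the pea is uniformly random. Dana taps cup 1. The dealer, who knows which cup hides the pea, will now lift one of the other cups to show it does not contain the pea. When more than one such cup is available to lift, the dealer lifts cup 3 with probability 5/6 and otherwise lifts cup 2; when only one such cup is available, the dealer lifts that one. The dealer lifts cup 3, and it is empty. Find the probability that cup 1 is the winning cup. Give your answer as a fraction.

5/11

Apply Bayes' rule, conditioning on where the pea actually is.
If it is under cup 1 (prior 1/3): cup 3 is available, opened with probability 5/6; weight (1/3)·(5/6) = 5/18.
If it is under cup 2 (prior 1/3): only cup 3 is available, probability 1; weight (1/3)·1 = 1/3.
If it is under cup 3 (prior 1/3): the dealer opened cup 3, so this case is ruled out; weight (1/3)·0 = 0.
The weights sum to 11/18.
So P(the pea under cup 1 | the dealer opened cup 3) = (5/18) / (11/18) = 5/11.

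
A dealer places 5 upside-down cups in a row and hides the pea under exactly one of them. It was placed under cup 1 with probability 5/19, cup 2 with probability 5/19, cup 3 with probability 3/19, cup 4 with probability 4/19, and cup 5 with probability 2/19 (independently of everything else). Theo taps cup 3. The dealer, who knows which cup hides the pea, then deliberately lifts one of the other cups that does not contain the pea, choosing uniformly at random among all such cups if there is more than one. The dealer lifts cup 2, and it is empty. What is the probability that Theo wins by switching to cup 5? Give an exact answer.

Consider each possible location of the pea in turn.
If it is under cup 1 (prior 5/19): the dealer has 3 equally likely choices, so probability 1/3; weight (5/19)·(1/3) = 5/57.
If it is under cup 2 (prior 5/19): the dealer opened cup 2, so this case is ruled out; weight (5/19)·0 = 0.
If it is under cup 3 (prior 3/19): the dealer has 4 equally likely choices, so probability 1/4; weight (3/19)·(1/4) = 3/76.
If it is under cup 4 (prior 4/19): the dealer has 3 equally likely choices, so probability 1/3; weight (4/19)·(1/3) = 4/57.
If it is under cup 5 (prior 2/19): the dealer has 3 equally likely choices, so probability 1/3; weight (2/19)·(1/3) = 2/57.
The weights sum to 53/228.
So P(the pea under cup 5 | the dealer opened cup 2) = (2/57) / (53/228) = 8/53.

8/53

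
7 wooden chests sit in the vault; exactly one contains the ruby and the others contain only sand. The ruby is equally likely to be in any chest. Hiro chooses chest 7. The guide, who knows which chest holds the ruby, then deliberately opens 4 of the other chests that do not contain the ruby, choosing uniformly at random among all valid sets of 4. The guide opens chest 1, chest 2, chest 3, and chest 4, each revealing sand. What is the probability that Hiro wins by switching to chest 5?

3/7

Consider each possible location of the ruby in turn.
If it is in any of chests 1, 2, 3, and 4 (prior 1/7 each): that chest was opened and seen not to hold the prize — ruled out; weight (1/7)·0 = 0 each.
If it is in either of chests 5 and 6 (prior 1/7 each): the guide has 5 equally likely choices, so probability 1/5; weight (1/7)·(1/5) = 1/35 each.
If it is in chest 7 (prior 1/7): the guide has 15 equally likely choices, so probability 1/15; weight (1/7)·(1/15) = 1/105.
The weights sum to 1/15.
So P(the ruby in chest 5 | the guide opened chest 1, chest 2, chest 3, and chest 4) = (1/35) / (1/15) = 3/7.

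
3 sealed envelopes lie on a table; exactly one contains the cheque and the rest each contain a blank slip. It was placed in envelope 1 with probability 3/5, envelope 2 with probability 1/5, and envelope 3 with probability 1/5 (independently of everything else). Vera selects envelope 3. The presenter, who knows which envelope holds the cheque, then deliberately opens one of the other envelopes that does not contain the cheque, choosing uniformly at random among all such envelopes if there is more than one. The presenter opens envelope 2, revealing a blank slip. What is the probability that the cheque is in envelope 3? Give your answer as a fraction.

Apply Bayes' rule, conditioning on where the cheque actually is.
If it is in envelope 1 (prior 3/5): the presenter has no choice, probability 1; weight (3/5)·1 = 3/5.
If it is in envelope 2 (prior 1/5): the presenter opened envelope 2, so this case is ruled out; weight (1/5)·0 = 0.
If it is in envelope 3 (prior 1/5): the presenter has 2 equally likely choices, so probability 1/2; weight (1/5)·(1/2) = 1/10.
The weights sum to 7/10.
So P(the cheque in envelope 3 | the presenter opened envelope 2) = (1/10) / (7/10) = 1/7.

1/7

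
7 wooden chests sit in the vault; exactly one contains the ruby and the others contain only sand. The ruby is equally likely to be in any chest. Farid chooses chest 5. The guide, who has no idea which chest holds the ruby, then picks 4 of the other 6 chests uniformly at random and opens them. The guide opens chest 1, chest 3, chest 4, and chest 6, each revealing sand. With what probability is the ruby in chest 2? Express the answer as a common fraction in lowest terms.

Because the guide chose which chests to open without knowing where the ruby is, the choice is independent of the prize location. Learning that none of the 4 opened chests holds the ruby simply rules out those 4 locations and leaves the remaining 3 chests still equally likely by symmetry.
So P(the ruby in chest 2) = 1/3.

1/3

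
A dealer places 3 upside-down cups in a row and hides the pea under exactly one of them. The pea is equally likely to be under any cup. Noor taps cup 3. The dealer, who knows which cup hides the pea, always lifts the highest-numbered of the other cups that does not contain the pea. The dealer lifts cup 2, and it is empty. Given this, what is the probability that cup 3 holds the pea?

1/2

Consider each possible location of the pea in turn.
If it is under either of cups 1 and 3 (prior 1/3 each): cup 2 is the highest-numbered option available, probability 1; weight (1/3)·1 = 1/3 each.
If it is under cup 2 (prior 1/3): the dealer opened cup 2, so this case is ruled out; weight (1/3)·0 = 0.
The weights sum to 2/3.
So P(the pea under cup 3 | the dealer opened cup 2) = (1/3) / (2/3) = 1/2.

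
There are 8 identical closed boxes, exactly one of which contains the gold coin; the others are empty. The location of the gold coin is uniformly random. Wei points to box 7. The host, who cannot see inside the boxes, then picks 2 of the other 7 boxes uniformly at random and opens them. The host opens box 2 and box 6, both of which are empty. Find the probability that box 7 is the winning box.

Because the host chose which boxes to open without knowing where the gold coin is, the choice is independent of the prize location. Learning that none of the 2 opened boxes holds the gold coin simply rules out those 2 locations and leaves the remaining 6 boxes still equally likely by symmetry.
So P(the gold coin in box 7) = 1/6.

1/6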